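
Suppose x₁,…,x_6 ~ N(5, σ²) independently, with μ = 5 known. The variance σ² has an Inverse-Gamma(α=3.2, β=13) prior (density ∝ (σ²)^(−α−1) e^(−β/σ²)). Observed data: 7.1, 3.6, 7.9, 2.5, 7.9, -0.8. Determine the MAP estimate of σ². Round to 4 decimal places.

σ̂²_MAP = 6.1861

Sum of squared deviations about the known mean: SS = (7.1−5)² + (3.6−5)² + (7.9−5)² + (2.5−5)² + (7.9−5)² + (-0.8−5)² = 63.08.
The Normal likelihood contributes (σ²)^(−n/2) exp(−SS/(2σ²)), so the posterior is Inverse-Gamma(α + n/2, β + SS/2) = Inverse-Gamma(6.2, 44.54).
The mode of Inverse-Gamma(a, b) is b/(a+1) = 44.54/7.2 ≈ 6.1861.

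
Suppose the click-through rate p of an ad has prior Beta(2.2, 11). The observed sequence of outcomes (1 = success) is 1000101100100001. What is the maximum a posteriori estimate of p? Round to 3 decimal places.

Prior: Beta(2.2, 11).
Data: 6 successes in 16 trials (from the sequence). The binomial likelihood contributes p^6(1−p)^10, so the posterior is Beta(2.2+6, 11+10) = Beta(8.2, 21).
For Beta(a, b) with a, b > 1 the mode is (a−1)/(a+b−2) = 7.2/27.2 ≈ 0.265.

p̂_MAP = 0.265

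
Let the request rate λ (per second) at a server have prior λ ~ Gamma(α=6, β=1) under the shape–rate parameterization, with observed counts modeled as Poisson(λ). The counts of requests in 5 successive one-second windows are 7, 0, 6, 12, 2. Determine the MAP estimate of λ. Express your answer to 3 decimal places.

Σxᵢ = 7+0+6+12+2 = 27, with n = 5.
Posterior ∝ λ^5e^(−1λ) · λ^27e^(−5λ) = λ^32e^(−6λ), i.e. Gamma(shape=33, rate=6).
The mode of a Gamma(a, b) with a ≥ 1 (shape–rate) is (a−1)/b = 32/6 ≈ 5.333.

λ̂_MAP = 5.333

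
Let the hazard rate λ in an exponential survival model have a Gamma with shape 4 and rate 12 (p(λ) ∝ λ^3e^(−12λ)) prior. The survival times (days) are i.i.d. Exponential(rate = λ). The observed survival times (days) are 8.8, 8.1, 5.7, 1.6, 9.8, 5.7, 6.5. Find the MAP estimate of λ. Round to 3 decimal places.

λ̂_MAP = 0.172

The Exponential(rate=λ) likelihood is ∝ λ^n e^(−λΣtᵢ). Here n = 7 and Σtᵢ = 8.8 + 8.1 + 5.7 + 1.6 + 9.8 + 5.7 + 6.5 = 46.2.
Posterior ∝ λ^3e^(−12λ) · λ^7e^(−46.2λ) = λ^10e^(−58.2λ), i.e. Gamma(11, 58.2).
Mode = (a−1)/b = 10/58.2 ≈ 0.172.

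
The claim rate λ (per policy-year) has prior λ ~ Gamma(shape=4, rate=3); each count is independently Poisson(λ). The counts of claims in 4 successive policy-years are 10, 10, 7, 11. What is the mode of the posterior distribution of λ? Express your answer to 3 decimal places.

λ̂_MAP = 5.857

Σxᵢ = 10+10+7+11 = 38, with n = 4.
Posterior ∝ λ^3e^(−3λ) · λ^38e^(−4λ) = λ^41e^(−7λ), i.e. Gamma(shape=42, rate=7).
The mode of a Gamma(a, b) with a ≥ 1 (shape–rate) is (a−1)/b = 41/7 ≈ 5.857.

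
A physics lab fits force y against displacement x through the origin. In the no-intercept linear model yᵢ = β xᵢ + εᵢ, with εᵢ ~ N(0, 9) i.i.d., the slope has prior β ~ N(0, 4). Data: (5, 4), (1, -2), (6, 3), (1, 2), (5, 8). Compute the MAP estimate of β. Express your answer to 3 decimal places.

log p(β | y) = −Σ(yᵢ − βxᵢ)²/(2·9) − β²/(2·4) + const.
Setting the derivative to zero: Σxᵢ(yᵢ − βxᵢ)/9 − β/4 = 0, so β = Σxᵢyᵢ / (Σxᵢ² + σ²/τ²).
Σxᵢyᵢ = 5·4 + 1·(-2) + 6·3 + 1·2 + 5·8 = 78; Σxᵢ² = 88; σ²/τ² = 2.25.
β̂_MAP = 78 / (88 + 2.25) = 78/90.25 ≈ 0.864.

β̂_MAP = 0.864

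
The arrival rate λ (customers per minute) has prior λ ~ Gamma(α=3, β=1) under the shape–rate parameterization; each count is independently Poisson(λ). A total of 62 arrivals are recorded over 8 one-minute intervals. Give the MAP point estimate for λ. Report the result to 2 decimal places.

λ̂_MAP = 7.11

Σxᵢ = 62, n = 8.
Posterior ∝ λ^2e^(−1λ) · λ^62e^(−8λ) = λ^64e^(−9λ), i.e. Gamma(shape=65, rate=9).
The mode of a Gamma(a, b) with a ≥ 1 (shape–rate) is (a−1)/b = 64/9 ≈ 7.11.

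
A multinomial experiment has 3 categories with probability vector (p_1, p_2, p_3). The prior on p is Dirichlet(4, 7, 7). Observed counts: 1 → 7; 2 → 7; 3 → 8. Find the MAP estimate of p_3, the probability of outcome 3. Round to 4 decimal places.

MAP estimate: 0.3784

The posterior is Dirichlet(αᵢ + nᵢ) = Dirichlet(11, 14, 15).
For a Dirichlet(a₁,…,a_K) with all aᵢ > 1, the mode has j-th component (aⱼ − 1)/(Σaᵢ − K).
Here Σaᵢ = 40 and K = 3, so p_3 = (15 − 1)/(40 − 3) = 14/37 ≈ 0.3784.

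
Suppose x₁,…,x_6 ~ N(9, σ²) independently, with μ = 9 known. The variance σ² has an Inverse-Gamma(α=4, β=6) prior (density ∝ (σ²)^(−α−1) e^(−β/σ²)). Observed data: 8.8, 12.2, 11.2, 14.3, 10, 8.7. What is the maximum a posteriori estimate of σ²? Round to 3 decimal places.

σ̂²_MAP = 3.519

Sum of squared deviations about the known mean: SS = (8.8−9)² + (12.2−9)² + (11.2−9)² + (14.3−9)² + (10−9)² + (8.7−9)² = 44.3.
The Normal likelihood contributes (σ²)^(−n/2) exp(−SS/(2σ²)), so the posterior is Inverse-Gamma(α + n/2, β + SS/2) = Inverse-Gamma(7, 28.15).
The mode of Inverse-Gamma(a, b) is b/(a+1) = 28.15/8 ≈ 3.519.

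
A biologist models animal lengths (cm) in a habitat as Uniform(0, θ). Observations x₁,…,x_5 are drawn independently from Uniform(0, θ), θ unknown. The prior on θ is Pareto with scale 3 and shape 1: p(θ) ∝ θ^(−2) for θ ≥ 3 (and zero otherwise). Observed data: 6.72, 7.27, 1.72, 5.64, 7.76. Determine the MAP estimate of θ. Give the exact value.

The Uniform(0, θ) likelihood is θ^(−n) for θ ≥ max(xᵢ), zero otherwise. Here max(xᵢ) = 7.76.
Posterior ∝ θ^(−2) · θ^(−5) = θ^(−7) on θ ≥ max(3, 7.76) = 7.76.
This density is strictly decreasing in θ, so the posterior mode lies at the lower boundary of the support.

θ̂_MAP = 7.76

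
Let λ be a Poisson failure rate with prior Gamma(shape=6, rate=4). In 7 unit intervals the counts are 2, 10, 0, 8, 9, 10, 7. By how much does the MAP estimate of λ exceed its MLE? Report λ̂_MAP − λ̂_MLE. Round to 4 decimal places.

Σxᵢ = 46. Posterior is Gamma(52, 11); MAP = (52−1)/11 = 51/11 ≈ 4.63636.
MLE = x̄ = 46/7 ≈ 6.57143.
Difference = 51/11 − 46/7 = -149/77 ≈ -1.9351.

MAP − MLE = -1.9351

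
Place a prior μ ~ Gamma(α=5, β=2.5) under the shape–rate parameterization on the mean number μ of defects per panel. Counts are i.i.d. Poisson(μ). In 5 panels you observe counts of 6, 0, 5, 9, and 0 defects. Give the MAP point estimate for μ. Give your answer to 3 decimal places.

μ̂_MAP = 3.200

Σxᵢ = 6+0+5+9+0 = 20, with n = 5.
Posterior ∝ μ^4e^(−2.5μ) · μ^20e^(−5μ) = μ^24e^(−7.5μ), i.e. Gamma(shape=25, rate=7.5).
The mode of a Gamma(a, b) with a ≥ 1 (shape–rate) is (a−1)/b = 24/7.5 ≈ 3.200.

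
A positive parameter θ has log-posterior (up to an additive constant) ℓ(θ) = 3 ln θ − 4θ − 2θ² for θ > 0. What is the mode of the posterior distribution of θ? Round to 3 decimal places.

ℓ'(θ) = 3/θ − 4 − 4θ. Setting this to zero and multiplying by θ: 4θ² + 4θ − 3 = 0.
θ = (−4 + √(4² + 4·4·3)) / (2·4) = (−4 + √64) / 8 = (−4 + 8)/8 = 1/2.
ℓ''(θ) = −3/θ² − 4 < 0, confirming a maximum.

θ̂_MAP = 0.500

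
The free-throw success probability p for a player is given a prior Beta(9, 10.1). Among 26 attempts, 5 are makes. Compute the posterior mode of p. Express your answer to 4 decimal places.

p̂_MAP = 0.3016

Prior: Beta(9, 10.1).
Data: 5 successes in 26 trials. The binomial likelihood contributes p^5(1−p)^21, so the posterior is Beta(9+5, 10.1+21) = Beta(14, 31.1).
For Beta(a, b) with a, b > 1 the mode is (a−1)/(a+b−2) = 13/43.1 ≈ 0.3016.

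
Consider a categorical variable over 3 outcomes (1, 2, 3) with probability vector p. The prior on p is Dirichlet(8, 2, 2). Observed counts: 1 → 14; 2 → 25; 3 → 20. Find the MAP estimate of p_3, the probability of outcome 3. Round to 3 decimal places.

MAP estimate: 0.309

The posterior is Dirichlet(αᵢ + nᵢ) = Dirichlet(22, 27, 22).
For a Dirichlet(a₁,…,a_K) with all aᵢ > 1, the mode has j-th component (aⱼ − 1)/(Σaᵢ − K).
Here Σaᵢ = 71 and K = 3, so p_3 = (22 − 1)/(71 − 3) = 21/68 ≈ 0.309.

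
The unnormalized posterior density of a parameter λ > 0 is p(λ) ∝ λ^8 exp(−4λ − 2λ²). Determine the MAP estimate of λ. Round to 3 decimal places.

λ̂_MAP = 1.000

ℓ'(λ) = 8/λ − 4 − 4λ. Setting this to zero and multiplying by λ: 4λ² + 4λ − 8 = 0.
λ = (−4 + √(4² + 4·4·8)) / (2·4) = (−4 + √144) / 8 = (−4 + 12)/8 = 1.
ℓ''(λ) = −8/λ² − 4 < 0, confirming a maximum.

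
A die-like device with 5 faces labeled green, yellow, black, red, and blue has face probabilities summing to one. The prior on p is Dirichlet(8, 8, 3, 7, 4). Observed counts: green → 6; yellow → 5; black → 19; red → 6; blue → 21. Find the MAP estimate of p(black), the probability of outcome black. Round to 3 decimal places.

The posterior is Dirichlet(αᵢ + nᵢ) = Dirichlet(14, 13, 22, 13, 25).
For a Dirichlet(a₁,…,a_K) with all aᵢ > 1, the mode has j-th component (aⱼ − 1)/(Σaᵢ − K).
Here Σaᵢ = 87 and K = 5, so p(black) = (22 − 1)/(87 − 5) = 21/82 ≈ 0.256.

MAP estimate of p(black) = 0.256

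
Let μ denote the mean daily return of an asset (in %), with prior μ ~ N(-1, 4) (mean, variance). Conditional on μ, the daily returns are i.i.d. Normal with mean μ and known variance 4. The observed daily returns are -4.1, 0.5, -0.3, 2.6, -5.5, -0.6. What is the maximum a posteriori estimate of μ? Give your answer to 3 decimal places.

μ̂_MAP = -1.200

n = 6; x̄ = ((-4.1) + 0.5 + (-0.3) + 2.6 + (-5.5) + (-0.6))/6 = -7.4/6 = -37/30 ≈ -1.2333.
For a Normal prior and Normal likelihood with known variance, the posterior is Normal; its mode equals its mean, the precision-weighted average.
Prior precision 1/σ₀² = 1/4 = 0.25; data precision n/σ² = 6/4 = 1.5.
μ̂ = (0.25·(-1) + 1.5·(-37/30)) / (0.25 + 1.5) = (-2.1)/1.75 = -1.200.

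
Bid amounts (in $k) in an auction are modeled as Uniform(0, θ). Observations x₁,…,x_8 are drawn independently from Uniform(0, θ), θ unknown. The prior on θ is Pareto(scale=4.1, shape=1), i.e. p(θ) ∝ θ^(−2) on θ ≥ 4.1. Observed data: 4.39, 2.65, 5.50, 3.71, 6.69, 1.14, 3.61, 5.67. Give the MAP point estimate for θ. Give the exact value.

θ̂_MAP = 6.69

The Uniform(0, θ) likelihood is θ^(−n) for θ ≥ max(xᵢ), zero otherwise. Here max(xᵢ) = 6.69.
Posterior ∝ θ^(−2) · θ^(−8) = θ^(−10) on θ ≥ max(4.1, 6.69) = 6.69.
This density is strictly decreasing in θ, so the posterior mode lies at the lower boundary of the support.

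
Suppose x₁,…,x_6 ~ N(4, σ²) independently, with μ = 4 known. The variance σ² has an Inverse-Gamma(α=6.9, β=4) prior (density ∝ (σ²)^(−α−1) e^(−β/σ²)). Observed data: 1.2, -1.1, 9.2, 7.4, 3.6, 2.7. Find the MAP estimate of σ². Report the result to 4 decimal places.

σ̂²_MAP = 3.7752

Sum of squared deviations about the known mean: SS = (1.2−4)² + (-1.1−4)² + (9.2−4)² + (7.4−4)² + (3.6−4)² + (2.7−4)² = 74.3.
The Normal likelihood contributes (σ²)^(−n/2) exp(−SS/(2σ²)), so the posterior is Inverse-Gamma(α + n/2, β + SS/2) = Inverse-Gamma(9.9, 41.15).
The mode of Inverse-Gamma(a, b) is b/(a+1) = 41.15/10.9 ≈ 3.7752.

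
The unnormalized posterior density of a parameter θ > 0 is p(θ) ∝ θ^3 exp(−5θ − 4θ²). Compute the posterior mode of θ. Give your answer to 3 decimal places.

θ̂_MAP = 0.375

ℓ'(θ) = 3/θ − 5 − 8θ. Setting this to zero and multiplying by θ: 8θ² + 5θ − 3 = 0.
θ = (−5 + √(5² + 4·8·3)) / (2·8) = (−5 + √121) / 16 = (−5 + 11)/16 = 3/8.
ℓ''(θ) = −3/θ² − 8 < 0, confirming a maximum.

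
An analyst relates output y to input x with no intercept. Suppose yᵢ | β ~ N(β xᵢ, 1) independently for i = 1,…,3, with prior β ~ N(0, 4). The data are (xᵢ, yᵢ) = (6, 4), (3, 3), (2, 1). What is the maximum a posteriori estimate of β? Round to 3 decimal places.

β̂_MAP = 0.711

log p(β | y) = −Σ(yᵢ − βxᵢ)²/(2·1) − β²/(2·4) + const.
Setting the derivative to zero: Σxᵢ(yᵢ − βxᵢ)/1 − β/4 = 0, so β = Σxᵢyᵢ / (Σxᵢ² + σ²/τ²).
Σxᵢyᵢ = 6·4 + 3·3 + 2·1 = 35; Σxᵢ² = 49; σ²/τ² = 0.25.
β̂_MAP = 35 / (49 + 0.25) = 35/49.25 ≈ 0.711.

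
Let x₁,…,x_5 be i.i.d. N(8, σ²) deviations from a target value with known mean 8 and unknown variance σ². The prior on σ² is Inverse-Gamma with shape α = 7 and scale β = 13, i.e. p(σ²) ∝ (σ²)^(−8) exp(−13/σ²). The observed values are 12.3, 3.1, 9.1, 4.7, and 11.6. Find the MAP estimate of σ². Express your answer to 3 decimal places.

Sum of squared deviations about the known mean: SS = (12.3−8)² + (3.1−8)² + (9.1−8)² + (4.7−8)² + (11.6−8)² = 67.56.
The Normal likelihood contributes (σ²)^(−n/2) exp(−SS/(2σ²)), so the posterior is Inverse-Gamma(α + n/2, β + SS/2) = Inverse-Gamma(9.5, 46.78).
The mode of Inverse-Gamma(a, b) is b/(a+1) = 46.78/10.5 ≈ 4.455.

σ̂²_MAP = 4.455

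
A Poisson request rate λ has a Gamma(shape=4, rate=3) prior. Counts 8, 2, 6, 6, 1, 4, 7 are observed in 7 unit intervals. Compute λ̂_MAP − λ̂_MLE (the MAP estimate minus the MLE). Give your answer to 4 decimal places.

MAP − MLE = -1.1571

Σxᵢ = 34. Posterior is Gamma(38, 10); MAP = (38−1)/10 = 37/10 ≈ 3.70000.
MLE = x̄ = 34/7 ≈ 4.85714.
Difference = 37/10 − 34/7 = -81/70 ≈ -1.1571.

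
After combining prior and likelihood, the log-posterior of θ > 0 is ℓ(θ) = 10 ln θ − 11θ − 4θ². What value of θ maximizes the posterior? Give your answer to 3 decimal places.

θ̂_MAP = 0.625

ℓ'(θ) = 10/θ − 11 − 8θ. Setting this to zero and multiplying by θ: 8θ² + 11θ − 10 = 0.
θ = (−11 + √(11² + 4·8·10)) / (2·8) = (−11 + √441) / 16 = (−11 + 21)/16 = 5/8.
ℓ''(θ) = −10/θ² − 8 < 0, confirming a maximum.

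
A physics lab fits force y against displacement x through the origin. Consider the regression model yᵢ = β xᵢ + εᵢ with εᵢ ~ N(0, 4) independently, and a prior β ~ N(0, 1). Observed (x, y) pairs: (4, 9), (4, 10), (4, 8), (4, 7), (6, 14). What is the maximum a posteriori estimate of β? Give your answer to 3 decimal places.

β̂_MAP = 2.115

log p(β | y) = −Σ(yᵢ − βxᵢ)²/(2·4) − β²/(2·1) + const.
Setting the derivative to zero: Σxᵢ(yᵢ − βxᵢ)/4 − β/1 = 0, so β = Σxᵢyᵢ / (Σxᵢ² + σ²/τ²).
Σxᵢyᵢ = 4·9 + 4·10 + 4·8 + 4·7 + 6·14 = 220; Σxᵢ² = 100; σ²/τ² = 4.
β̂_MAP = 220 / (100 + 4) = 220/104 ≈ 2.115.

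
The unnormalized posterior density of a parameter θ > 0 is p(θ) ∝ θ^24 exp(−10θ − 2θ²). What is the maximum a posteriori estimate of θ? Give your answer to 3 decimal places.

θ̂_MAP = 1.500

ℓ'(θ) = 24/θ − 10 − 4θ. Setting this to zero and multiplying by θ: 4θ² + 10θ − 24 = 0.
θ = (−10 + √(10² + 4·4·24)) / (2·4) = (−10 + √484) / 8 = (−10 + 22)/8 = 3/2.
ℓ''(θ) = −24/θ² − 4 < 0, confirming a maximum.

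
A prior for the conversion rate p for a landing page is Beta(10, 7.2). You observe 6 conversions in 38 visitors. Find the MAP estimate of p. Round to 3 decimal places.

p̂_MAP = 0.282

Prior: Beta(10, 7.2).
Data: 6 successes in 38 trials. The binomial likelihood contributes p^6(1−p)^32, so the posterior is Beta(10+6, 7.2+32) = Beta(16, 39.2).
For Beta(a, b) with a, b > 1 the mode is (a−1)/(a+b−2) = 15/53.2 ≈ 0.282.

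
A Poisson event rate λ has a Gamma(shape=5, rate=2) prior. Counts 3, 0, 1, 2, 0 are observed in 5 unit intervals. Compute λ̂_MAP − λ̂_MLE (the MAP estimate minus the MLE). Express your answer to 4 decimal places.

MAP − MLE = 0.2286

Σxᵢ = 6. Posterior is Gamma(11, 7); MAP = (11−1)/7 = 10/7 ≈ 1.42857.
MLE = x̄ = 6/5 ≈ 1.20000.
Difference = 10/7 − 6/5 = 8/35 ≈ 0.2286.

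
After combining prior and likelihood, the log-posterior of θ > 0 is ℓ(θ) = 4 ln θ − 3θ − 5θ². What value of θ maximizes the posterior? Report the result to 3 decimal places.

θ̂_MAP = 0.500

ℓ'(θ) = 4/θ − 3 − 10θ. Setting this to zero and multiplying by θ: 10θ² + 3θ − 4 = 0.
θ = (−3 + √(3² + 4·10·4)) / (2·10) = (−3 + √169) / 20 = (−3 + 13)/20 = 1/2.
ℓ''(θ) = −4/θ² − 10 < 0, confirming a maximum.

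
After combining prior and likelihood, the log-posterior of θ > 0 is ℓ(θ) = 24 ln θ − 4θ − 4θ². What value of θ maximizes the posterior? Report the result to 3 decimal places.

θ̂_MAP = 1.500

ℓ'(θ) = 24/θ − 4 − 8θ. Setting this to zero and multiplying by θ: 8θ² + 4θ − 24 = 0.
θ = (−4 + √(4² + 4·8·24)) / (2·8) = (−4 + √784) / 16 = (−4 + 28)/16 = 3/2.
ℓ''(θ) = −24/θ² − 8 < 0, confirming a maximum.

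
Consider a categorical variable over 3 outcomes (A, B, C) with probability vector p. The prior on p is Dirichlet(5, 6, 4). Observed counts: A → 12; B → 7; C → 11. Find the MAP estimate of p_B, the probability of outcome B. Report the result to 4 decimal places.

MAP estimate of p_B = 0.2857

The posterior is Dirichlet(αᵢ + nᵢ) = Dirichlet(17, 13, 15).
For a Dirichlet(a₁,…,a_K) with all aᵢ > 1, the mode has j-th component (aⱼ − 1)/(Σaᵢ − K).
Here Σaᵢ = 45 and K = 3, so p_B = (13 − 1)/(45 − 3) = 12/42 ≈ 0.2857.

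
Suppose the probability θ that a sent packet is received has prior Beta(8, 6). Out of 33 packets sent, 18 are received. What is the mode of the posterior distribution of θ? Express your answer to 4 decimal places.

θ̂_MAP = 0.5556

Prior: Beta(8, 6).
Data: 18 successes in 33 trials. The binomial likelihood contributes θ^18(1−θ)^15, so the posterior is Beta(8+18, 6+15) = Beta(26, 21).
For Beta(a, b) with a, b > 1 the mode is (a−1)/(a+b−2) = 25/45 ≈ 0.5556.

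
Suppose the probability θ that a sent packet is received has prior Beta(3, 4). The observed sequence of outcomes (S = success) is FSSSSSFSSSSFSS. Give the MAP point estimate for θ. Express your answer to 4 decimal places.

Prior: Beta(3, 4).
Data: 11 successes in 14 trials (from the sequence). The binomial likelihood contributes θ^11(1−θ)^3, so the posterior is Beta(3+11, 4+3) = Beta(14, 7).
For Beta(a, b) with a, b > 1 the mode is (a−1)/(a+b−2) = 13/19 ≈ 0.6842.

θ̂_MAP = 0.6842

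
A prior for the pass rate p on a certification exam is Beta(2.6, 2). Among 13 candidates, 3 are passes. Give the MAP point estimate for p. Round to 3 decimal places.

Prior: Beta(2.6, 2).
Data: 3 successes in 13 trials. The binomial likelihood contributes p^3(1−p)^10, so the posterior is Beta(2.6+3, 2+10) = Beta(5.6, 12).
For Beta(a, b) with a, b > 1 the mode is (a−1)/(a+b−2) = 4.6/15.6 ≈ 0.295.

p̂_MAP = 0.295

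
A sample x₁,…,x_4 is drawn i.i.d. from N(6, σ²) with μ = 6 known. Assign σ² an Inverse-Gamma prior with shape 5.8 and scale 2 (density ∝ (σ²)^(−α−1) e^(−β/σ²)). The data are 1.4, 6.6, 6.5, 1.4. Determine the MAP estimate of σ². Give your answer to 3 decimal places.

Sum of squared deviations about the known mean: SS = (1.4−6)² + (6.6−6)² + (6.5−6)² + (1.4−6)² = 42.93.
The Normal likelihood contributes (σ²)^(−n/2) exp(−SS/(2σ²)), so the posterior is Inverse-Gamma(α + n/2, β + SS/2) = Inverse-Gamma(7.8, 23.465).
The mode of Inverse-Gamma(a, b) is b/(a+1) = 23.465/8.8 ≈ 2.666.

σ̂²_MAP = 2.666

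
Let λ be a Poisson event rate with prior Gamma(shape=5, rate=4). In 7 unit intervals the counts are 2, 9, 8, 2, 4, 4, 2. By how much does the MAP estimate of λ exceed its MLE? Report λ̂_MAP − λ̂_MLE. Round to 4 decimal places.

Σxᵢ = 31. Posterior is Gamma(36, 11); MAP = (36−1)/11 = 35/11 ≈ 3.18182.
MLE = x̄ = 31/7 ≈ 4.42857.
Difference = 35/11 − 31/7 = -96/77 ≈ -1.2468.

MAP − MLE = -1.2468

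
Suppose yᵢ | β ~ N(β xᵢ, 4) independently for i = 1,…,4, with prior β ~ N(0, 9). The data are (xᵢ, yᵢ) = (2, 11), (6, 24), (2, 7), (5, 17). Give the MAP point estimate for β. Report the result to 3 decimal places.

log p(β | y) = −Σ(yᵢ − βxᵢ)²/(2·4) − β²/(2·9) + const.
Setting the derivative to zero: Σxᵢ(yᵢ − βxᵢ)/4 − β/9 = 0, so β = Σxᵢyᵢ / (Σxᵢ² + σ²/τ²).
Σxᵢyᵢ = 2·11 + 6·24 + 2·7 + 5·17 = 265; Σxᵢ² = 69; σ²/τ² = 4/9.
β̂_MAP = 265 / (69 + 4/9) = 265/(625/9) = 477/125 ≈ 3.816.

β̂_MAP = 3.816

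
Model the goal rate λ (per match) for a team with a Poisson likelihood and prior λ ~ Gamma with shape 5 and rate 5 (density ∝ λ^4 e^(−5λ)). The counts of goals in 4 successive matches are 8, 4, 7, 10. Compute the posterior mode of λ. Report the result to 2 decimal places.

Σxᵢ = 8+4+7+10 = 29, with n = 4.
Posterior ∝ λ^4e^(−5λ) · λ^29e^(−4λ) = λ^33e^(−9λ), i.e. Gamma(shape=34, rate=9).
The mode of a Gamma(a, b) with a ≥ 1 (shape–rate) is (a−1)/b = 33/9 ≈ 3.67.

λ̂_MAP = 3.67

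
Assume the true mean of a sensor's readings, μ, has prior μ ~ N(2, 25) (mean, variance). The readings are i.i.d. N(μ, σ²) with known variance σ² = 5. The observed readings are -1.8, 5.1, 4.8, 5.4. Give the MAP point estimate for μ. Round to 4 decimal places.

μ̂_MAP = 3.3095

n = 4; x̄ = ((-1.8) + 5.1 + 4.8 + 5.4)/4 = 13.5/4 = 3.375.
For a Normal prior and Normal likelihood with known variance, the posterior is Normal; its mode equals its mean, the precision-weighted average.
Prior precision 1/σ₀² = 1/25 = 0.04; data precision n/σ² = 4/5 = 0.8.
μ̂ = (0.04·2 + 0.8·3.375) / (0.04 + 0.8) = 2.78/0.84 = 139/42 ≈ 3.3095.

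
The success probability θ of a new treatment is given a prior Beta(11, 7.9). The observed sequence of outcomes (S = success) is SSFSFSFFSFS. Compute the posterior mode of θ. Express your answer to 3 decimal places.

θ̂_MAP = 0.573

Prior: Beta(11, 7.9).
Data: 6 successes in 11 trials (from the sequence). The binomial likelihood contributes θ^6(1−θ)^5, so the posterior is Beta(11+6, 7.9+5) = Beta(17, 12.9).
For Beta(a, b) with a, b > 1 the mode is (a−1)/(a+b−2) = 16/27.9 ≈ 0.573.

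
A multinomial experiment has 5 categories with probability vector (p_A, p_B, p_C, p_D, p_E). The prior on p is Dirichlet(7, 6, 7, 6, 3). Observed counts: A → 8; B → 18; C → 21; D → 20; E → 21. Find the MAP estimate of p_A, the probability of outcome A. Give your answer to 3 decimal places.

MAP estimate of p_A = 0.125

The posterior is Dirichlet(αᵢ + nᵢ) = Dirichlet(15, 24, 28, 26, 24).
For a Dirichlet(a₁,…,a_K) with all aᵢ > 1, the mode has j-th component (aⱼ − 1)/(Σaᵢ − K).
Here Σaᵢ = 117 and K = 5, so p_A = (15 − 1)/(117 − 5) = 14/112 ≈ 0.125.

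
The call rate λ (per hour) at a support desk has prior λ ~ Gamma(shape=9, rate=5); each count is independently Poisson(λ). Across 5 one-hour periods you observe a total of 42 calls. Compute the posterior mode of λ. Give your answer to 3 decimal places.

λ̂_MAP = 5.000

Σxᵢ = 42, n = 5.
Posterior ∝ λ^8e^(−5λ) · λ^42e^(−5λ) = λ^50e^(−10λ), i.e. Gamma(shape=51, rate=10).
The mode of a Gamma(a, b) with a ≥ 1 (shape–rate) is (a−1)/b = 50/10 ≈ 5.000.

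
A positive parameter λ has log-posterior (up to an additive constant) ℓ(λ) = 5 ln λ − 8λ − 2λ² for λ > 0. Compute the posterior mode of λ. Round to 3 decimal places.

λ̂_MAP = 0.500

ℓ'(λ) = 5/λ − 8 − 4λ. Setting this to zero and multiplying by λ: 4λ² + 8λ − 5 = 0.
λ = (−8 + √(8² + 4·4·5)) / (2·4) = (−8 + √144) / 8 = (−8 + 12)/8 = 1/2.
ℓ''(λ) = −5/λ² − 4 < 0, confirming a maximum.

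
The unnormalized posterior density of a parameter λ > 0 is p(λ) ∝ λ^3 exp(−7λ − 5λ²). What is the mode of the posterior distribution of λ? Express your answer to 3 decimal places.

λ̂_MAP = 0.300

ℓ'(λ) = 3/λ − 7 − 10λ. Setting this to zero and multiplying by λ: 10λ² + 7λ − 3 = 0.
λ = (−7 + √(7² + 4·10·3)) / (2·10) = (−7 + √169) / 20 = (−7 + 13)/20 = 3/10.
ℓ''(λ) = −3/λ² − 10 < 0, confirming a maximum.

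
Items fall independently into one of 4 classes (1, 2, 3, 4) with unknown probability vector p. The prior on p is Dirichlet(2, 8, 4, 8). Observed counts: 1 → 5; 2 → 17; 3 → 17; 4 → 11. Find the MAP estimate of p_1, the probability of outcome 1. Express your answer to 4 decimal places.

The posterior is Dirichlet(αᵢ + nᵢ) = Dirichlet(7, 25, 21, 19).
For a Dirichlet(a₁,…,a_K) with all aᵢ > 1, the mode has j-th component (aⱼ − 1)/(Σaᵢ − K).
Here Σaᵢ = 72 and K = 4, so p_1 = (7 − 1)/(72 − 4) = 6/68 ≈ 0.0882.

MAP estimate: 0.0882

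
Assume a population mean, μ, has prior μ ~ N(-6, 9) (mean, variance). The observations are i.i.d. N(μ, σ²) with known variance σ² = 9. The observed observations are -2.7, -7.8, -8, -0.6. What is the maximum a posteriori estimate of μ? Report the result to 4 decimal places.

μ̂_MAP = -5.0200

n = 4; x̄ = ((-2.7) + (-7.8) + (-8) + (-0.6))/4 = -19.1/4 = -4.775.
For a Normal prior and Normal likelihood with known variance, the posterior is Normal; its mode equals its mean, the precision-weighted average.
Prior precision 1/σ₀² = 1/9; data precision n/σ² = 4/9.
μ̂ = ((1/9)·(-6) + (4/9)·(-4.775)) / (1/9 + 4/9) = (-251/90)/(5/9) = -5.0200.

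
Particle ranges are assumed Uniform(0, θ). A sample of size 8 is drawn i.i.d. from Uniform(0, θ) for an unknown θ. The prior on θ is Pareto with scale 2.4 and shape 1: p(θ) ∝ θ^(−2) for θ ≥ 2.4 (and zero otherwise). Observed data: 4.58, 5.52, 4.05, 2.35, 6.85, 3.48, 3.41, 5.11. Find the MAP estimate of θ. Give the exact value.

θ̂_MAP = 6.85

The Uniform(0, θ) likelihood is θ^(−n) for θ ≥ max(xᵢ), zero otherwise. Here max(xᵢ) = 6.85.
Posterior ∝ θ^(−2) · θ^(−8) = θ^(−10) on θ ≥ max(2.4, 6.85) = 6.85.
This density is strictly decreasing in θ, so the posterior mode lies at the lower boundary of the support.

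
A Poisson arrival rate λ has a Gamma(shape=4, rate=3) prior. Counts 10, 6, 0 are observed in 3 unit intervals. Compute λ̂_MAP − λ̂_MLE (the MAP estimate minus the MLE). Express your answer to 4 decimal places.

Σxᵢ = 16. Posterior is Gamma(20, 6); MAP = (20−1)/6 = 19/6 ≈ 3.16667.
MLE = x̄ = 16/3 ≈ 5.33333.
Difference = 19/6 − 16/3 = -13/6 ≈ -2.1667.

MAP − MLE = -2.1667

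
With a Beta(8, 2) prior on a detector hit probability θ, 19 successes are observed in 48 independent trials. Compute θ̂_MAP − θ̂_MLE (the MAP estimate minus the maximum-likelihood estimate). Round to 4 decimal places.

Posterior is Beta(27, 31); MAP = (27−1)/(58−2) = 26/56 ≈ 0.46429.
MLE ignores the prior: θ̂_MLE = k/n = 19/48 ≈ 0.39583.
Difference = 26/56 − 19/48 = 23/336 ≈ 0.0685.

MAP − MLE = 0.0685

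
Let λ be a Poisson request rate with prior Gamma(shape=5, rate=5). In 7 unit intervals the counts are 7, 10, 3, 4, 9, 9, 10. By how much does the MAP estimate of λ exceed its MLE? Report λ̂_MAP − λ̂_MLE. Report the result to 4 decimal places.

MAP − MLE = -2.7619

Σxᵢ = 52. Posterior is Gamma(57, 12); MAP = (57−1)/12 = 56/12 ≈ 4.66667.
MLE = x̄ = 52/7 ≈ 7.42857.
Difference = 56/12 − 52/7 = -58/21 ≈ -2.7619.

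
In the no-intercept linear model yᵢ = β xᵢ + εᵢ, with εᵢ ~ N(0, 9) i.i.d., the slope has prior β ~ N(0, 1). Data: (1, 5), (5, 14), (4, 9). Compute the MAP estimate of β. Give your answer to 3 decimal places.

β̂_MAP = 2.176

log p(β | y) = −Σ(yᵢ − βxᵢ)²/(2·9) − β²/(2·1) + const.
Setting the derivative to zero: Σxᵢ(yᵢ − βxᵢ)/9 − β/1 = 0, so β = Σxᵢyᵢ / (Σxᵢ² + σ²/τ²).
Σxᵢyᵢ = 1·5 + 5·14 + 4·9 = 111; Σxᵢ² = 42; σ²/τ² = 9.
β̂_MAP = 111 / (42 + 9) = 111/51 ≈ 2.176.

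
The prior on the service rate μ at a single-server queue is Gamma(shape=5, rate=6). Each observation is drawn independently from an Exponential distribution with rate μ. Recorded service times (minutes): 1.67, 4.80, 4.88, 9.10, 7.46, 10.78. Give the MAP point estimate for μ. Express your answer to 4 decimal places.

The Exponential(rate=μ) likelihood is ∝ μ^n e^(−μΣtᵢ). Here n = 6 and Σtᵢ = 1.67 + 4.80 + 4.88 + 9.10 + 7.46 + 10.78 = 38.69.
Posterior ∝ μ^4e^(−6μ) · μ^6e^(−38.69μ) = μ^10e^(−44.69μ), i.e. Gamma(11, 44.69).
Mode = (a−1)/b = 10/44.69 ≈ 0.2238.

μ̂_MAP = 0.2238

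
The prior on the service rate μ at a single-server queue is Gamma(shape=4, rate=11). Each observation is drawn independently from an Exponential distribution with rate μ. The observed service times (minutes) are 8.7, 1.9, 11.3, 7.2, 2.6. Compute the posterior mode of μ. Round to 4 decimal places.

The Exponential(rate=μ) likelihood is ∝ μ^n e^(−μΣtᵢ). Here n = 5 and Σtᵢ = 8.7 + 1.9 + 11.3 + 7.2 + 2.6 = 31.7.
Posterior ∝ μ^3e^(−11μ) · μ^5e^(−31.7μ) = μ^8e^(−42.7μ), i.e. Gamma(9, 42.7).
Mode = (a−1)/b = 8/42.7 ≈ 0.1874.

μ̂_MAP = 0.1874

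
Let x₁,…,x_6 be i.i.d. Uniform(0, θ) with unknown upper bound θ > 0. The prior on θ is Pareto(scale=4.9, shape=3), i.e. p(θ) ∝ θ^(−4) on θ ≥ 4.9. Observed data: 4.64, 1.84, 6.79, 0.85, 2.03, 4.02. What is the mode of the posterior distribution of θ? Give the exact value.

The Uniform(0, θ) likelihood is θ^(−n) for θ ≥ max(xᵢ), zero otherwise. Here max(xᵢ) = 6.79.
Posterior ∝ θ^(−4) · θ^(−6) = θ^(−10) on θ ≥ max(4.9, 6.79) = 6.79.
This density is strictly decreasing in θ, so the posterior mode lies at the lower boundary of the support.

θ̂_MAP = 6.79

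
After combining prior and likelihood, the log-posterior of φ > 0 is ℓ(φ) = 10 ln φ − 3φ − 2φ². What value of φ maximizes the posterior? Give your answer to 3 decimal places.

ℓ'(φ) = 10/φ − 3 − 4φ. Setting this to zero and multiplying by φ: 4φ² + 3φ − 10 = 0.
φ = (−3 + √(3² + 4·4·10)) / (2·4) = (−3 + √169) / 8 = (−3 + 13)/8 = 5/4.
ℓ''(φ) = −10/φ² − 4 < 0, confirming a maximum.

φ̂_MAP = 1.250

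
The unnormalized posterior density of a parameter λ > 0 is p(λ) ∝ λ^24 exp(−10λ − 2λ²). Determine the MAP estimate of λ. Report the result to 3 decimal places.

λ̂_MAP = 1.500

ℓ'(λ) = 24/λ − 10 − 4λ. Setting this to zero and multiplying by λ: 4λ² + 10λ − 24 = 0.
λ = (−10 + √(10² + 4·4·24)) / (2·4) = (−10 + √484) / 8 = (−10 + 22)/8 = 3/2.
ℓ''(λ) = −24/λ² − 4 < 0, confirming a maximum.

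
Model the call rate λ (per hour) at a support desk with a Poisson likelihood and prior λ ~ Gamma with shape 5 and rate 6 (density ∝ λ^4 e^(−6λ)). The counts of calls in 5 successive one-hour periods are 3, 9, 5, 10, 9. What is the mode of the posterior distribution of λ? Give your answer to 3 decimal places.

λ̂_MAP = 3.636

Σxᵢ = 3+9+5+10+9 = 36, with n = 5.
Posterior ∝ λ^4e^(−6λ) · λ^36e^(−5λ) = λ^40e^(−11λ), i.e. Gamma(shape=41, rate=11).
The mode of a Gamma(a, b) with a ≥ 1 (shape–rate) is (a−1)/b = 40/11 ≈ 3.636.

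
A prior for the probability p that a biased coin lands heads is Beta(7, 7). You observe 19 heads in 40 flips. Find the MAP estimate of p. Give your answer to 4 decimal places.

p̂_MAP = 0.4808

Prior: Beta(7, 7).
Data: 19 successes in 40 trials. The binomial likelihood contributes p^19(1−p)^21, so the posterior is Beta(7+19, 7+21) = Beta(26, 28).
For Beta(a, b) with a, b > 1 the mode is (a−1)/(a+b−2) = 25/52 ≈ 0.4808.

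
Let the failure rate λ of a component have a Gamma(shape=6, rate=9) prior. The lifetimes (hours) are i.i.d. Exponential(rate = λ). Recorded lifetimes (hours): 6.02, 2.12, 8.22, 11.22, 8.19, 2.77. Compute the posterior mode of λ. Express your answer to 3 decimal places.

The Exponential(rate=λ) likelihood is ∝ λ^n e^(−λΣtᵢ). Here n = 6 and Σtᵢ = 6.02 + 2.12 + 8.22 + 11.22 + 8.19 + 2.77 = 38.54.
Posterior ∝ λ^5e^(−9λ) · λ^6e^(−38.54λ) = λ^11e^(−47.54λ), i.e. Gamma(12, 47.54).
Mode = (a−1)/b = 11/47.54 ≈ 0.231.

λ̂_MAP = 0.231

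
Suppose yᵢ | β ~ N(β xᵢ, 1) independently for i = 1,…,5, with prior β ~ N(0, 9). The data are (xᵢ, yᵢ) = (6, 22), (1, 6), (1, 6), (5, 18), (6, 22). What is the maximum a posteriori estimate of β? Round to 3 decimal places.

log p(β | y) = −Σ(yᵢ − βxᵢ)²/(2·1) − β²/(2·9) + const.
Setting the derivative to zero: Σxᵢ(yᵢ − βxᵢ)/1 − β/9 = 0, so β = Σxᵢyᵢ / (Σxᵢ² + σ²/τ²).
Σxᵢyᵢ = 6·22 + 1·6 + 1·6 + 5·18 + 6·22 = 366; Σxᵢ² = 99; σ²/τ² = 1/9.
β̂_MAP = 366 / (99 + 1/9) = 366/(892/9) = 1647/446 ≈ 3.693.

β̂_MAP = 3.693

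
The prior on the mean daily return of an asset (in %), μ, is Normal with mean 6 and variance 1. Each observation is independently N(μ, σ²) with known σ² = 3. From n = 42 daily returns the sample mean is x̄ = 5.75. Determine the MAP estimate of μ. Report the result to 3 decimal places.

n = 42, x̄ = 5.75.
For a Normal prior and Normal likelihood with known variance, the posterior is Normal; its mode equals its mean, the precision-weighted average.
Prior precision 1/σ₀² = 1/1 = 1; data precision n/σ² = 42/3 = 14.
μ̂ = (1·6 + 14·5.75) / (1 + 14) = 86.5/15 = 173/30 ≈ 5.767.

μ̂_MAP = 5.767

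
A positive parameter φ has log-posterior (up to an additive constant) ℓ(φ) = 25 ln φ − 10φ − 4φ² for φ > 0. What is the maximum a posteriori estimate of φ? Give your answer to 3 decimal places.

ℓ'(φ) = 25/φ − 10 − 8φ. Setting this to zero and multiplying by φ: 8φ² + 10φ − 25 = 0.
φ = (−10 + √(10² + 4·8·25)) / (2·8) = (−10 + √900) / 16 = (−10 + 30)/16 = 5/4.
ℓ''(φ) = −25/φ² − 8 < 0, confirming a maximum.

φ̂_MAP = 1.250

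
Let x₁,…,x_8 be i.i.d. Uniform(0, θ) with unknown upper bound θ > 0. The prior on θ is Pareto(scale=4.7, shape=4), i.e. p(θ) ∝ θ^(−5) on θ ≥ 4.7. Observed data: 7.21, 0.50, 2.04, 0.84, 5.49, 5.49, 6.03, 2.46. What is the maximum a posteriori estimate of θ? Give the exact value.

θ̂_MAP = 7.21

The Uniform(0, θ) likelihood is θ^(−n) for θ ≥ max(xᵢ), zero otherwise. Here max(xᵢ) = 7.21.
Posterior ∝ θ^(−5) · θ^(−8) = θ^(−13) on θ ≥ max(4.7, 7.21) = 7.21.
This density is strictly decreasing in θ, so the posterior mode lies at the lower boundary of the support.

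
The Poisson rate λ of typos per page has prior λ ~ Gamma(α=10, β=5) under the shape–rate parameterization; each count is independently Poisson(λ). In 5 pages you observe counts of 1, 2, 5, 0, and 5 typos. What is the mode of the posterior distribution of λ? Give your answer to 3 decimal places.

λ̂_MAP = 2.200

Σxᵢ = 1+2+5+0+5 = 13, with n = 5.
Posterior ∝ λ^9e^(−5λ) · λ^13e^(−5λ) = λ^22e^(−10λ), i.e. Gamma(shape=23, rate=10).
The mode of a Gamma(a, b) with a ≥ 1 (shape–rate) is (a−1)/b = 22/10 ≈ 2.200.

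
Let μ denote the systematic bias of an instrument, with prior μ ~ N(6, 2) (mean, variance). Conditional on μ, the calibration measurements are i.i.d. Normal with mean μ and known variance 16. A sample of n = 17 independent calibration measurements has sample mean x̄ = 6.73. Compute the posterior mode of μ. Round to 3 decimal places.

n = 17, x̄ = 6.73.
For a Normal prior and Normal likelihood with known variance, the posterior is Normal; its mode equals its mean, the precision-weighted average.
Prior precision 1/σ₀² = 1/2 = 0.5; data precision n/σ² = 17/16 = 1.0625.
μ̂ = (0.5·6 + 1.0625·6.73) / (0.5 + 1.0625) = 10.150625/1.5625 = 6.4964 ≈ 6.496.

μ̂_MAP = 6.496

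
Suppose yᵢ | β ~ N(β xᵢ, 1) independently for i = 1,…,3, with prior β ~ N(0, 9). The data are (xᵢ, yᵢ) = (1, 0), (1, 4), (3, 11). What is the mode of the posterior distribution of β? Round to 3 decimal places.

β̂_MAP = 3.330

log p(β | y) = −Σ(yᵢ − βxᵢ)²/(2·1) − β²/(2·9) + const.
Setting the derivative to zero: Σxᵢ(yᵢ − βxᵢ)/1 − β/9 = 0, so β = Σxᵢyᵢ / (Σxᵢ² + σ²/τ²).
Σxᵢyᵢ = 1·0 + 1·4 + 3·11 = 37; Σxᵢ² = 11; σ²/τ² = 1/9.
β̂_MAP = 37 / (11 + 1/9) = 37/(100/9) = 333/100 ≈ 3.330.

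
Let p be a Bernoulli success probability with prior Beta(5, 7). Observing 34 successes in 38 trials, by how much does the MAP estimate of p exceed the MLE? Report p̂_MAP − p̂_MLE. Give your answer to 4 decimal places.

MAP − MLE = -0.1031

Posterior is Beta(39, 11); MAP = (39−1)/(50−2) = 38/48 ≈ 0.79167.
MLE ignores the prior: p̂_MLE = k/n = 34/38 ≈ 0.89474.
Difference = 38/48 − 34/38 = -47/456 ≈ -0.1031.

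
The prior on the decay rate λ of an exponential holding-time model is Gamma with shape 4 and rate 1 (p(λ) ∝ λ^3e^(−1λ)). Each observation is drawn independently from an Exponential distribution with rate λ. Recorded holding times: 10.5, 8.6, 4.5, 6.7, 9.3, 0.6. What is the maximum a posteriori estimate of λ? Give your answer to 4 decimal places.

The Exponential(rate=λ) likelihood is ∝ λ^n e^(−λΣtᵢ). Here n = 6 and Σtᵢ = 10.5 + 8.6 + 4.5 + 6.7 + 9.3 + 0.6 = 40.2.
Posterior ∝ λ^3e^(−1λ) · λ^6e^(−40.2λ) = λ^9e^(−41.2λ), i.e. Gamma(10, 41.2).
Mode = (a−1)/b = 9/41.2 ≈ 0.2184.

λ̂_MAP = 0.2184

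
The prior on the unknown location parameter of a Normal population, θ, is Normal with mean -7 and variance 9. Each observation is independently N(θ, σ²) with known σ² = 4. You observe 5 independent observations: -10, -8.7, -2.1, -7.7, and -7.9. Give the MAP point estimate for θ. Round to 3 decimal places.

n = 5; x̄ = ((-10) + (-8.7) + (-2.1) + (-7.7) + (-7.9))/5 = -36.4/5 = -7.28.
For a Normal prior and Normal likelihood with known variance, the posterior is Normal; its mode equals its mean, the precision-weighted average.
Prior precision 1/σ₀² = 1/9; data precision n/σ² = 5/4 = 1.25.
θ̂ = ((1/9)·(-7) + 1.25·(-7.28)) / (1/9 + 1.25) = (-889/90)/(49/36) = -254/35 ≈ -7.257.

θ̂_MAP = -7.257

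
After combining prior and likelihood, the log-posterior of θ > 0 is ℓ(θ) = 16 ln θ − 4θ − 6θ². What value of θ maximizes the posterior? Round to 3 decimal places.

θ̂_MAP = 1.000

ℓ'(θ) = 16/θ − 4 − 12θ. Setting this to zero and multiplying by θ: 12θ² + 4θ − 16 = 0.
θ = (−4 + √(4² + 4·12·16)) / (2·12) = (−4 + √784) / 24 = (−4 + 28)/24 = 1.
ℓ''(θ) = −16/θ² − 12 < 0, confirming a maximum.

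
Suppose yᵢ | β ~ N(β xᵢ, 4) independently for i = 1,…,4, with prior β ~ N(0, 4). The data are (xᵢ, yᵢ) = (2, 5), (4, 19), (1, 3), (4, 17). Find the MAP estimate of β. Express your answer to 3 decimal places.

β̂_MAP = 4.132

log p(β | y) = −Σ(yᵢ − βxᵢ)²/(2·4) − β²/(2·4) + const.
Setting the derivative to zero: Σxᵢ(yᵢ − βxᵢ)/4 − β/4 = 0, so β = Σxᵢyᵢ / (Σxᵢ² + σ²/τ²).
Σxᵢyᵢ = 2·5 + 4·19 + 1·3 + 4·17 = 157; Σxᵢ² = 37; σ²/τ² = 1.
β̂_MAP = 157 / (37 + 1) = 157/38 ≈ 4.132.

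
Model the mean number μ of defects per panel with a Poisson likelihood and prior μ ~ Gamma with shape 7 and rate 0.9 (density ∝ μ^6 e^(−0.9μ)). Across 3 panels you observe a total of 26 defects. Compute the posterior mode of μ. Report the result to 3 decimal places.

μ̂_MAP = 8.205

Σxᵢ = 26, n = 3.
Posterior ∝ μ^6e^(−0.9μ) · μ^26e^(−3μ) = μ^32e^(−3.9μ), i.e. Gamma(shape=33, rate=3.9).
The mode of a Gamma(a, b) with a ≥ 1 (shape–rate) is (a−1)/b = 32/3.9 ≈ 8.205.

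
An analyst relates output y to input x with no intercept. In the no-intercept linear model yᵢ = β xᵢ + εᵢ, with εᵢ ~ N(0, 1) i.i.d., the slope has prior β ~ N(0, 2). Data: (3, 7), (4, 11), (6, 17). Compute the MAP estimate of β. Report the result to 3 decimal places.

β̂_MAP = 2.715

log p(β | y) = −Σ(yᵢ − βxᵢ)²/(2·1) − β²/(2·2) + const.
Setting the derivative to zero: Σxᵢ(yᵢ − βxᵢ)/1 − β/2 = 0, so β = Σxᵢyᵢ / (Σxᵢ² + σ²/τ²).
Σxᵢyᵢ = 3·7 + 4·11 + 6·17 = 167; Σxᵢ² = 61; σ²/τ² = 0.5.
β̂_MAP = 167 / (61 + 0.5) = 167/61.5 ≈ 2.715.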